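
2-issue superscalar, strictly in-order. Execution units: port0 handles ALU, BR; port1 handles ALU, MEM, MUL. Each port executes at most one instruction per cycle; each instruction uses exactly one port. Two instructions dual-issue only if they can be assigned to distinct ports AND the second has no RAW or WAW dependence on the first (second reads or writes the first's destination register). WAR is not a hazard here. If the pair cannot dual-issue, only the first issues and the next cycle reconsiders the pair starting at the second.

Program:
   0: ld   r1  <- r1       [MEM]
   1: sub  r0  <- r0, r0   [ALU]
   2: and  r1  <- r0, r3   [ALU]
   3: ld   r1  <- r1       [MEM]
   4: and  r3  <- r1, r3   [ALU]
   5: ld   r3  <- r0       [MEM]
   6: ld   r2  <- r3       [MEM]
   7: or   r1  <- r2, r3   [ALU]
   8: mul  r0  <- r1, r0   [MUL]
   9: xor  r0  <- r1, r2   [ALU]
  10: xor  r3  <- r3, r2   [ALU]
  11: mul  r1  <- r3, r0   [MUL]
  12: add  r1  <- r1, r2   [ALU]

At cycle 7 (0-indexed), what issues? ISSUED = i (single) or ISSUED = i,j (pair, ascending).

ISSUED = 8

[0] i0&i1  ld+sub  -- dual
[1] i2  and  -- RAW+WAW r1
[2] i3  ld  -- RAW r1
[3] i4  and  -- WAW r3
[4] i5  ld  -- no-port MEM/MEM
[5] i6  ld  -- RAW r2
[6] i7  or  -- RAW r1
[7] i8  mul  -- WAW r0
[8] i9&i10  xor+xor  -- dual
[9] i11  mul  -- RAW+WAW r1
[10] i12  add  -- tail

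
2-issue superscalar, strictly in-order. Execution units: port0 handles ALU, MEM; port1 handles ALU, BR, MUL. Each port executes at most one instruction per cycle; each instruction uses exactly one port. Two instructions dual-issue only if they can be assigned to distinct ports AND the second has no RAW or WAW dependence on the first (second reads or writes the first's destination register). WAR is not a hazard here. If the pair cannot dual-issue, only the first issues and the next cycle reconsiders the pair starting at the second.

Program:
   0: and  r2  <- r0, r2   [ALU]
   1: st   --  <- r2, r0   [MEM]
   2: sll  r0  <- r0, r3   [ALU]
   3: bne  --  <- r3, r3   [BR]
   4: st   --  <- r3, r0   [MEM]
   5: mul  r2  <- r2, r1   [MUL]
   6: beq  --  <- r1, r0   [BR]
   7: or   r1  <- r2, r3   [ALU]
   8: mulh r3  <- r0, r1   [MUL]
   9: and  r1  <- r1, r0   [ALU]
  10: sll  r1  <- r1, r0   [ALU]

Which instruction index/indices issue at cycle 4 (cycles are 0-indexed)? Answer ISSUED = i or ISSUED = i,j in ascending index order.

ISSUED = 6,7

t=0 i0:and ; RAW r2
t=1 i1+i2:st sll ; dual
t=2 i3+i4:bne st ; dual
t=3 i5:mul ; no-port MUL/BR
t=4 i6+i7:beq or ; dual
t=5 i8+i9:mulh and ; dual
t=6 i10:sll ; tail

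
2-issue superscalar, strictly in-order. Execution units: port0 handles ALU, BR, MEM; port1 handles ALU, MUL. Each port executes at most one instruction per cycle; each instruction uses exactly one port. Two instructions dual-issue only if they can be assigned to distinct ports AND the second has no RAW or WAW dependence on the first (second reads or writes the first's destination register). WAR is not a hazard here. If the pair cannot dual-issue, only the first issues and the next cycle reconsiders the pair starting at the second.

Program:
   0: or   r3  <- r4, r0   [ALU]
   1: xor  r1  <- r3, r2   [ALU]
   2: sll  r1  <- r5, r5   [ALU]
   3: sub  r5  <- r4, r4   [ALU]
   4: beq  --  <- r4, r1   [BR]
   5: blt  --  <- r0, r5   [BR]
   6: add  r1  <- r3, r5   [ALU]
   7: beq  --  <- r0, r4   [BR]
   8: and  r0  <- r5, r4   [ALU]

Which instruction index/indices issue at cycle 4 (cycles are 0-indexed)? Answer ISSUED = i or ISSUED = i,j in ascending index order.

ISSUED = 5,6

[0] i0  or  -- RAW r3
[1] i1  xor  -- WAW r1
[2] i2/i3  sll sub  -- 2-wide
[3] i4  beq  -- no-port BR/BR
[4] i5/i6  blt add  -- 2-wide
[5] i7/i8  beq and  -- 2-wide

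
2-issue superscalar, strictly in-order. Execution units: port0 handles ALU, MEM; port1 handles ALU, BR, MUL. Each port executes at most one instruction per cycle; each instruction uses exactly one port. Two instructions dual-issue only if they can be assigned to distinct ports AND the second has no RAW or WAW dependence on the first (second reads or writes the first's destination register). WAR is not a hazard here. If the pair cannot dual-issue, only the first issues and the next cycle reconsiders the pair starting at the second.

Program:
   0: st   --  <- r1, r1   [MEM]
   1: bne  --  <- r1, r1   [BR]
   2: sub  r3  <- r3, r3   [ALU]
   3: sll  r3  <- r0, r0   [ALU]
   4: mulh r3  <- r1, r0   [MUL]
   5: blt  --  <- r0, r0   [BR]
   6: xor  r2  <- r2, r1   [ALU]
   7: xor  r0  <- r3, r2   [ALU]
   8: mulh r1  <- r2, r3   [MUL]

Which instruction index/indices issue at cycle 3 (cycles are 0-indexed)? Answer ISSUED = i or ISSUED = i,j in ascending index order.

c0: i0/i1 st.MEM bne.BR  2-wide
c1: i2 sub.ALU  WAW r3
c2: i3 sll.ALU  WAW r3
c3: i4 mulh.MUL  no-port MUL/BR
c4: i5/i6 blt.BR xor.ALU  2-wide
c5: i7/i8 xor.ALU mulh.MUL  2-wide

ISSUED = 4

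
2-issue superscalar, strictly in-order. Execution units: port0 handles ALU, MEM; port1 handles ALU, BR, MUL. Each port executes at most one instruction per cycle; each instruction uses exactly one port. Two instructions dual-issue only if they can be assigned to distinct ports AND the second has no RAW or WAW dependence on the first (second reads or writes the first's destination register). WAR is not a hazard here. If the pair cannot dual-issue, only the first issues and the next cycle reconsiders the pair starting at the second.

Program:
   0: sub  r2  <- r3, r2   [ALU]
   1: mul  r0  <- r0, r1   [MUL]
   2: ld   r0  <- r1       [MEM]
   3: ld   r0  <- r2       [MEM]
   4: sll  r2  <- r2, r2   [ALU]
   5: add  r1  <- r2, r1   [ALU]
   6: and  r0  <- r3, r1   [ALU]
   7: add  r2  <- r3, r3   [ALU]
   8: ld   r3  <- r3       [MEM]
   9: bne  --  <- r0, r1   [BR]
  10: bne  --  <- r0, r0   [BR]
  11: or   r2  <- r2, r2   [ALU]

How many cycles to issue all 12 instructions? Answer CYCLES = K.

c0: i0/i1 sub mul  dual
c1: i2 ld  no-port MEM/MEM
c2: i3/i4 ld sll  dual
c3: i5 add  RAW r1
c4: i6/i7 and add  dual
c5: i8/i9 ld bne  dual
c6: i10/i11 bne or  dual

CYCLES = 7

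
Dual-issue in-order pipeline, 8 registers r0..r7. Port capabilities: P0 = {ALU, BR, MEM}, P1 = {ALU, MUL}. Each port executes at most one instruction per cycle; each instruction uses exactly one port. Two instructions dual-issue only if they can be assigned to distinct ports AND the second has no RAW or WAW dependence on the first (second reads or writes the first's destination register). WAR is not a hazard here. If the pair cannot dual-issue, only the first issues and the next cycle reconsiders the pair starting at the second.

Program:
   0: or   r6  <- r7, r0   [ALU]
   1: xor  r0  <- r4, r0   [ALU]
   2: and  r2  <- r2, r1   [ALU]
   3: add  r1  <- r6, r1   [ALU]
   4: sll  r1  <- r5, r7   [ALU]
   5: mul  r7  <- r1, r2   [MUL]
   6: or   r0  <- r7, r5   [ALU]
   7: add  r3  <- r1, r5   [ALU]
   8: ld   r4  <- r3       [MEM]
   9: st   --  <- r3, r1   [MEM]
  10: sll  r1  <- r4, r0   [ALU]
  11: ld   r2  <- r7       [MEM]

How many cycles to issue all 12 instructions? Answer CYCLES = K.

CYCLES = 8

[0] i0&i1  or xor  -- pair
[1] i2&i3  and add  -- pair
[2] i4  sll  -- RAW r1
[3] i5  mul  -- RAW r7
[4] i6&i7  or add  -- pair
[5] i8  ld  -- no-port MEM/MEM
[6] i9&i10  st sll  -- pair
[7] i11  ld  -- tail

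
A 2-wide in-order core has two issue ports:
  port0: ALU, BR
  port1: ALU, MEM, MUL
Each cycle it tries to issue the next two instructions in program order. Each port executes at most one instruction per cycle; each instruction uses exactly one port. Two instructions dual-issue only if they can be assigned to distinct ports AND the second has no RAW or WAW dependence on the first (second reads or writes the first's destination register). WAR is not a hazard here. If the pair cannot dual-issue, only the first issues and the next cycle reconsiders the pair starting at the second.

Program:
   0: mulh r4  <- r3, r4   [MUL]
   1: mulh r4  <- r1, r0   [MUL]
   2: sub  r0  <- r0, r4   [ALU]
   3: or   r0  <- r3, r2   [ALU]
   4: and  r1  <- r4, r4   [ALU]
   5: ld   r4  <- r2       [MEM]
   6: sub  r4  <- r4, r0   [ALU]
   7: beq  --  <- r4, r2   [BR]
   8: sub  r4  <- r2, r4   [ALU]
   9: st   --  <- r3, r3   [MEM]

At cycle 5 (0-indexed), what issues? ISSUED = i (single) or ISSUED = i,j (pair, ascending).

ISSUED = 6

c0: i0 mulh.MUL  no-port MUL/MUL
c1: i1 mulh.MUL  RAW r4
c2: i2 sub.ALU  WAW r0
c3: i3,i4 or.ALU and.ALU  2-wide
c4: i5 ld.MEM  RAW+WAW r4
c5: i6 sub.ALU  RAW r4
c6: i7,i8 beq.BR sub.ALU  2-wide
c7: i9 st.MEM  tail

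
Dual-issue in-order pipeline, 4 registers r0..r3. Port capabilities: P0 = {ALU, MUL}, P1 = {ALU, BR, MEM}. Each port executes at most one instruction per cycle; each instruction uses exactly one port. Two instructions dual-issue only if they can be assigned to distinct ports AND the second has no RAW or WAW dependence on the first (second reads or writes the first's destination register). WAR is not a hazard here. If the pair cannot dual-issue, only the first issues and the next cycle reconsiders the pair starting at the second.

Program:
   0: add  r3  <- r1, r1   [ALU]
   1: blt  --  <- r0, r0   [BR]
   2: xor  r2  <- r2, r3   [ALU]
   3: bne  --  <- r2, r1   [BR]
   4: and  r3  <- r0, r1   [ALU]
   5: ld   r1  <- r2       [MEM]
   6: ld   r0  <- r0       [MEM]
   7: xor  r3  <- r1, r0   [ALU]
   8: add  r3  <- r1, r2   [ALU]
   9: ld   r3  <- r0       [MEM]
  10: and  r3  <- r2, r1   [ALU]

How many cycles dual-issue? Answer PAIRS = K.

0. add;blt @i0/i1  | dual
1. xor @i2  | RAW r2
2. bne;and @i3/i4  | dual
3. ld @i5  | no-port MEM/MEM
4. ld @i6  | RAW r0
5. xor @i7  | WAW r3
6. add @i8  | WAW r3
7. ld @i9  | WAW r3
8. and @i10  | tail

PAIRS = 2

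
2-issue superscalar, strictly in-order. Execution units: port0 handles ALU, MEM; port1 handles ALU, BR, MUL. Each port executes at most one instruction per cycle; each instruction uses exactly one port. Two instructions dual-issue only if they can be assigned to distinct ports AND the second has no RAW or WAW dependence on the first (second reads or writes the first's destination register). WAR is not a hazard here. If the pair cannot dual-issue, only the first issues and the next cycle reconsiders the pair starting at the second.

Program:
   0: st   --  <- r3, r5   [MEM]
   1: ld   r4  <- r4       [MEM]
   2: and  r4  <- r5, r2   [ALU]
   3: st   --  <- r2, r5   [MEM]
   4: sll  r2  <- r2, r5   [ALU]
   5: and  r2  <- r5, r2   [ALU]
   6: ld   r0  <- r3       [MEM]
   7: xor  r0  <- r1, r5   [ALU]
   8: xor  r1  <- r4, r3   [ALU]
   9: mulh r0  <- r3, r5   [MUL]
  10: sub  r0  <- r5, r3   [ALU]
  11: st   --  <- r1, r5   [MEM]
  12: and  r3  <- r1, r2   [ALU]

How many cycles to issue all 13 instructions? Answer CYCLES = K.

[0] i0  st  -- no-port MEM/MEM
[1] i1  ld  -- WAW r4
[2] i2&i3  and+st  -- dual
[3] i4  sll  -- RAW+WAW r2
[4] i5&i6  and+ld  -- dual
[5] i7&i8  xor+xor  -- dual
[6] i9  mulh  -- WAW r0
[7] i10&i11  sub+st  -- dual
[8] i12  and  -- tail

CYCLES = 9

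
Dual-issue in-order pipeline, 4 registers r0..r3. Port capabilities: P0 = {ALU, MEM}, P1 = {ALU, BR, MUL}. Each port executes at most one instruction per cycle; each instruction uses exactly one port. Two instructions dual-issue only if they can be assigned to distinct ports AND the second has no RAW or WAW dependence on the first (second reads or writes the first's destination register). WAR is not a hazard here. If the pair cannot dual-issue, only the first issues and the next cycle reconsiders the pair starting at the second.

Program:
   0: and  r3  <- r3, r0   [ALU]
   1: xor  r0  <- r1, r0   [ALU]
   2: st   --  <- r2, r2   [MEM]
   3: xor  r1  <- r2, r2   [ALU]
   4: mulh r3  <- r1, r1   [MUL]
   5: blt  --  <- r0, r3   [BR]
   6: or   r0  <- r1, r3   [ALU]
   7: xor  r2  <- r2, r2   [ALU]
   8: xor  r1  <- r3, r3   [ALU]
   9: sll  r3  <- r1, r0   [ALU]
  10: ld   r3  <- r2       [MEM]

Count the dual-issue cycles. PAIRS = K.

PAIRS = 4

0. and.ALU;xor.ALU @i0,i1  | dual
1. st.MEM;xor.ALU @i2,i3  | dual
2. mulh.MUL @i4  | no-port MUL/BR
3. blt.BR;or.ALU @i5,i6  | dual
4. xor.ALU;xor.ALU @i7,i8  | dual
5. sll.ALU @i9  | WAW r3
6. ld.MEM @i10  | tail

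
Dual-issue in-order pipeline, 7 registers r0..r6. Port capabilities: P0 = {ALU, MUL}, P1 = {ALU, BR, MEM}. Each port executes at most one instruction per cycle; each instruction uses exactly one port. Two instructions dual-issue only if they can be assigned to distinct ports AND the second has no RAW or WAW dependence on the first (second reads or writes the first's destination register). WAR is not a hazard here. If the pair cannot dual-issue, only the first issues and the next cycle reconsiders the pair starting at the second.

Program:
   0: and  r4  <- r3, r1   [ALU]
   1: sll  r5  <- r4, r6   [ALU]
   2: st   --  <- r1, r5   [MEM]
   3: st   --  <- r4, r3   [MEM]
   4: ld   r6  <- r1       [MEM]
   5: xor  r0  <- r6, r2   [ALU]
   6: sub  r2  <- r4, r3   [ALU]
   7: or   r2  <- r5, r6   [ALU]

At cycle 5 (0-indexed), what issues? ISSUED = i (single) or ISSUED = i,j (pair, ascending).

#0 head=0: and i0 RAW r4
#1 head=1: sll i1 RAW r5
#2 head=2: st i2 no-port MEM/MEM
#3 head=3: st i3 no-port MEM/MEM
#4 head=4: ld i4 RAW r6
#5 head=5: xor+sub i5,i6 dual
#6 head=7: or i7 tail

ISSUED = 5,6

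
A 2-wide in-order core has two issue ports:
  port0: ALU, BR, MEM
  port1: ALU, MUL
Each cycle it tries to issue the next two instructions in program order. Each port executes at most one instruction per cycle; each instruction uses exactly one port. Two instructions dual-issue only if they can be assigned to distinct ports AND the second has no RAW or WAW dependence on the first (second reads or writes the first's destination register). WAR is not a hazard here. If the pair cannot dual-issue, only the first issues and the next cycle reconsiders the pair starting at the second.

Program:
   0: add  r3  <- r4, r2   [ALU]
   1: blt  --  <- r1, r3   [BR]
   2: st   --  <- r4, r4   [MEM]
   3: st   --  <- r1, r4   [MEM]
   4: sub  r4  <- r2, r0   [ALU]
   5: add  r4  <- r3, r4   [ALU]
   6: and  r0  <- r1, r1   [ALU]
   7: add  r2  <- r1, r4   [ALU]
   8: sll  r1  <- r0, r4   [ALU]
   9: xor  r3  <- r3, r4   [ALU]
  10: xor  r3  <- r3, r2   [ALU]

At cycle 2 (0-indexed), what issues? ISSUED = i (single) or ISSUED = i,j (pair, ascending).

ISSUED = 2

c0: i0 add.ALU  RAW r3
c1: i1 blt.BR  no-port BR/MEM
c2: i2 st.MEM  no-port MEM/MEM
c3: i3&i4 st.MEM sub.ALU  2-wide
c4: i5&i6 add.ALU and.ALU  2-wide
c5: i7&i8 add.ALU sll.ALU  2-wide
c6: i9 xor.ALU  RAW+WAW r3
c7: i10 xor.ALU  tail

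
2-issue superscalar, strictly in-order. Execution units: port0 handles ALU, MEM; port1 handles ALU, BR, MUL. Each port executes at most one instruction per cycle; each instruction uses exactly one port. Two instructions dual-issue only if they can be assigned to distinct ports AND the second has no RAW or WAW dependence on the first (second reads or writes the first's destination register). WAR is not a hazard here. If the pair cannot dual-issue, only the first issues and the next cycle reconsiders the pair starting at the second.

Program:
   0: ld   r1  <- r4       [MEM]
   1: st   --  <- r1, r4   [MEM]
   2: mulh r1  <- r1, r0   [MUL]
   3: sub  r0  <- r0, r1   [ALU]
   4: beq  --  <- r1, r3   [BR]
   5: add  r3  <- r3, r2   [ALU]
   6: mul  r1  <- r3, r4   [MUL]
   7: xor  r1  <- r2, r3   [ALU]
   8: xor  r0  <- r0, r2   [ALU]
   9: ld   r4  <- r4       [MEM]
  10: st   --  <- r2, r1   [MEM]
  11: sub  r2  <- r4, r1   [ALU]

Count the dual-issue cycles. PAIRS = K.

PAIRS = 4

  cy0 -> i0 (ld.MEM) no-port MEM/MEM
  cy1 -> i1+i2 (st.MEM;mulh.MUL) pair
  cy2 -> i3+i4 (sub.ALU;beq.BR) pair
  cy3 -> i5 (add.ALU) RAW r3
  cy4 -> i6 (mul.MUL) WAW r1
  cy5 -> i7+i8 (xor.ALU;xor.ALU) pair
  cy6 -> i9 (ld.MEM) no-port MEM/MEM
  cy7 -> i10+i11 (st.MEM;sub.ALU) pair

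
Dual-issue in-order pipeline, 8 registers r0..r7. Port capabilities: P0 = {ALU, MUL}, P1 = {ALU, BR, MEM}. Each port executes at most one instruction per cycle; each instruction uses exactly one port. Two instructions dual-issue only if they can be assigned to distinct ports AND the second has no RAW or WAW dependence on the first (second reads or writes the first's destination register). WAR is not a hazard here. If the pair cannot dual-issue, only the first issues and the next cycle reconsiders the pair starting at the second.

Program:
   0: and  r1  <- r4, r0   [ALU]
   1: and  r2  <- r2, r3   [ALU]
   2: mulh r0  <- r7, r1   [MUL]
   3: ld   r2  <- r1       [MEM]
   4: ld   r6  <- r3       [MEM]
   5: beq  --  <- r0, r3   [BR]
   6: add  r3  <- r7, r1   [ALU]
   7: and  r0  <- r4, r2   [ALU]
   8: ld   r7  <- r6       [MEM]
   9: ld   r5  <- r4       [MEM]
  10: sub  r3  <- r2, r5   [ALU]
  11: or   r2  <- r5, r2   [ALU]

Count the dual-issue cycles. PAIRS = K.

0. and.ALU+and.ALU @i0,i1  | pair
1. mulh.MUL+ld.MEM @i2,i3  | pair
2. ld.MEM @i4  | no-port MEM/BR
3. beq.BR+add.ALU @i5,i6  | pair
4. and.ALU+ld.MEM @i7,i8  | pair
5. ld.MEM @i9  | RAW r5
6. sub.ALU+or.ALU @i10,i11  | pair

PAIRS = 5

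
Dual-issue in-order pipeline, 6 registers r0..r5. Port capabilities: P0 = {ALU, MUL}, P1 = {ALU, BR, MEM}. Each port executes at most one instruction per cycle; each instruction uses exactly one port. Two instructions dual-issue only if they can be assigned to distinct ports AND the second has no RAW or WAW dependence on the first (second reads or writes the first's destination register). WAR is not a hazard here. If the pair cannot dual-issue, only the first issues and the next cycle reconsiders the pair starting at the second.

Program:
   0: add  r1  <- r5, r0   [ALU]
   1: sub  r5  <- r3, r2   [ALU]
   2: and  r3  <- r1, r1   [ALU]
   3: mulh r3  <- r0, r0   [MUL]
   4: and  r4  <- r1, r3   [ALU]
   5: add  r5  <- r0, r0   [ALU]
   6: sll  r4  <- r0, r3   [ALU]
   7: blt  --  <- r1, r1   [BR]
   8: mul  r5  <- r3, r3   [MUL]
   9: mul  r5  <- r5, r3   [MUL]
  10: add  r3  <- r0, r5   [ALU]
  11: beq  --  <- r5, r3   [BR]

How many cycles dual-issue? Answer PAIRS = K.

  cy0 -> i0+i1 (add/sub) 2-wide
  cy1 -> i2 (and) WAW r3
  cy2 -> i3 (mulh) RAW r3
  cy3 -> i4+i5 (and/add) 2-wide
  cy4 -> i6+i7 (sll/blt) 2-wide
  cy5 -> i8 (mul) no-port MUL/MUL
  cy6 -> i9 (mul) RAW r5
  cy7 -> i10 (add) RAW r3
  cy8 -> i11 (beq) tail

PAIRS = 3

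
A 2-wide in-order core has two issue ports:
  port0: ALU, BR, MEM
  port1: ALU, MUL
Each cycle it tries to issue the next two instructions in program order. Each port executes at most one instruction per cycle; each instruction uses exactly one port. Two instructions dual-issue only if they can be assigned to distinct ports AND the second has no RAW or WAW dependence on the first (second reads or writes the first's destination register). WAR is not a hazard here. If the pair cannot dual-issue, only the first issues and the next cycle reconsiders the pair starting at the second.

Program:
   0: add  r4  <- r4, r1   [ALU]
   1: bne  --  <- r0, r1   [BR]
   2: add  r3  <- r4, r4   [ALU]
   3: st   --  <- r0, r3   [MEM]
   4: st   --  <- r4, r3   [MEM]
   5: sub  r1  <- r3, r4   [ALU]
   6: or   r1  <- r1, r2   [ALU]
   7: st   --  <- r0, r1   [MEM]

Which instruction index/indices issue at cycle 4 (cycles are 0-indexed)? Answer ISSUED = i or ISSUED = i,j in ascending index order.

ISSUED = 6

0. add;bne @i0&i1  | 2-wide
1. add @i2  | RAW r3
2. st @i3  | no-port MEM/MEM
3. st;sub @i4&i5  | 2-wide
4. or @i6  | RAW r1
5. st @i7  | tail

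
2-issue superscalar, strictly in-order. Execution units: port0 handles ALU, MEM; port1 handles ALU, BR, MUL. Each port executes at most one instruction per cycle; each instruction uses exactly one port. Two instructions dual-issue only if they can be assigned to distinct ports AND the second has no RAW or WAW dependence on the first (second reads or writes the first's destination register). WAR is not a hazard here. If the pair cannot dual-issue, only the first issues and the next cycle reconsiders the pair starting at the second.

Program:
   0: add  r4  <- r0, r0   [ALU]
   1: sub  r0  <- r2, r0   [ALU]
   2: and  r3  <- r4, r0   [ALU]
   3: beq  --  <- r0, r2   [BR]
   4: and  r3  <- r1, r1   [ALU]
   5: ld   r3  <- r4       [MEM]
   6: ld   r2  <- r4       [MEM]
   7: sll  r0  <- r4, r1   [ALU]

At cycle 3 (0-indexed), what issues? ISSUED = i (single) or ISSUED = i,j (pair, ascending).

#0 head=0: add+sub i0,i1 2-wide
#1 head=2: and+beq i2,i3 2-wide
#2 head=4: and i4 WAW r3
#3 head=5: ld i5 no-port MEM/MEM
#4 head=6: ld+sll i6,i7 2-wide

ISSUED = 5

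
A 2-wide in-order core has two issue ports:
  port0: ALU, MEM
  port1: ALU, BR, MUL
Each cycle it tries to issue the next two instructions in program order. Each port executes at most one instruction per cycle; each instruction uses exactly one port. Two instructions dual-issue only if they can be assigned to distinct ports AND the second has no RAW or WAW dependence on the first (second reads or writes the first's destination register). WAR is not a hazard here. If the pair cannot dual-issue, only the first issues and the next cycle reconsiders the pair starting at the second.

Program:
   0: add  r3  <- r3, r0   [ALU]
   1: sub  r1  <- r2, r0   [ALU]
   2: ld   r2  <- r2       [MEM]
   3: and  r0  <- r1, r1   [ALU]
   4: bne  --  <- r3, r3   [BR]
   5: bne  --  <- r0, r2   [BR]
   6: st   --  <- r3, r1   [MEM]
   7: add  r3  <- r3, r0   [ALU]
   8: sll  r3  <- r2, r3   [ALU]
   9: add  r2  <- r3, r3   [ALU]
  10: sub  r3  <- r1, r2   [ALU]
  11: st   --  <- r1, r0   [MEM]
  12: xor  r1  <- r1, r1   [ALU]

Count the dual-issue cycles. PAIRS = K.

PAIRS = 4

  cy0 -> i0,i1 (add.ALU sub.ALU) dual
  cy1 -> i2,i3 (ld.MEM and.ALU) dual
  cy2 -> i4 (bne.BR) no-port BR/BR
  cy3 -> i5,i6 (bne.BR st.MEM) dual
  cy4 -> i7 (add.ALU) RAW+WAW r3
  cy5 -> i8 (sll.ALU) RAW r3
  cy6 -> i9 (add.ALU) RAW r2
  cy7 -> i10,i11 (sub.ALU st.MEM) dual
  cy8 -> i12 (xor.ALU) tail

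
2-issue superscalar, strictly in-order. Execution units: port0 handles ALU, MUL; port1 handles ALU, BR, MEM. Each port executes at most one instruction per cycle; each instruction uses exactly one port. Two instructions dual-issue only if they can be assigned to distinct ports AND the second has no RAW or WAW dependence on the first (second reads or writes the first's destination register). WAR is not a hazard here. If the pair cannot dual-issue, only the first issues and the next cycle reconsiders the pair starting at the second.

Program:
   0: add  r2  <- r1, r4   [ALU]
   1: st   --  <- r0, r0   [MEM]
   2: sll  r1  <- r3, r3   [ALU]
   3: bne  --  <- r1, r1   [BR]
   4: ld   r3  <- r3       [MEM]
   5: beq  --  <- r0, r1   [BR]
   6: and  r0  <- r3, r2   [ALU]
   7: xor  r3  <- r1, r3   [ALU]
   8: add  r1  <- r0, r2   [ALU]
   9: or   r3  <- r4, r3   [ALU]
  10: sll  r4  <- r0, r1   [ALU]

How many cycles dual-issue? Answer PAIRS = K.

PAIRS = 4

#0 head=0: add;st i0,i1 pair
#1 head=2: sll i2 RAW r1
#2 head=3: bne i3 no-port BR/MEM
#3 head=4: ld i4 no-port MEM/BR
#4 head=5: beq;and i5,i6 pair
#5 head=7: xor;add i7,i8 pair
#6 head=9: or;sll i9,i10 pair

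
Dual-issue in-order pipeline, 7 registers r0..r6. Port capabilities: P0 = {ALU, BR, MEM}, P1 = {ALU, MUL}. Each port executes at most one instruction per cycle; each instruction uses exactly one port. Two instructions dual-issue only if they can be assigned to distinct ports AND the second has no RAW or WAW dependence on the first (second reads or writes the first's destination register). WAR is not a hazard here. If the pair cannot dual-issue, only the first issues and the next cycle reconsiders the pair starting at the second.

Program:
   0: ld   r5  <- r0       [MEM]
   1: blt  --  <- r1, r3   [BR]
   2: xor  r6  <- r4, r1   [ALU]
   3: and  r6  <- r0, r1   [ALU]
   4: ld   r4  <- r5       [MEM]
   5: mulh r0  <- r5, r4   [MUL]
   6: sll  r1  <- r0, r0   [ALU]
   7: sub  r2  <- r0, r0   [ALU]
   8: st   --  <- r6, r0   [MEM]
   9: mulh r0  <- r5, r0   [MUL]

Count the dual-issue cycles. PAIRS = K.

PAIRS = 4

0. ld @i0  | no-port MEM/BR
1. blt/xor @i1&i2  | pair
2. and/ld @i3&i4  | pair
3. mulh @i5  | RAW r0
4. sll/sub @i6&i7  | pair
5. st/mulh @i8&i9  | pair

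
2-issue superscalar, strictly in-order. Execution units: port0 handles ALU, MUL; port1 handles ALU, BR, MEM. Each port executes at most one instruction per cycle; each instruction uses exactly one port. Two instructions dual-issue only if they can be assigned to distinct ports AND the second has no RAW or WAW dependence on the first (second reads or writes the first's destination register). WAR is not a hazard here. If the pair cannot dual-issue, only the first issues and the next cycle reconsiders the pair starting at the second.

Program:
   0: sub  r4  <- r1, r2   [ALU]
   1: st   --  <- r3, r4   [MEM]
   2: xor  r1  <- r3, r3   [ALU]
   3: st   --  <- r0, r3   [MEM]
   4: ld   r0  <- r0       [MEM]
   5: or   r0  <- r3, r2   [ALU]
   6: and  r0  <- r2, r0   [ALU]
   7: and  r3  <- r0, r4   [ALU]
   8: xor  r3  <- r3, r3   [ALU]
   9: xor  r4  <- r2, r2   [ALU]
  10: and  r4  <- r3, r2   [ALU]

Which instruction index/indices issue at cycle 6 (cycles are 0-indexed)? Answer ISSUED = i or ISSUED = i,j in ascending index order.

ISSUED = 7

[0] i0  sub.ALU  -- RAW r4
[1] i1&i2  st.MEM xor.ALU  -- 2-wide
[2] i3  st.MEM  -- no-port MEM/MEM
[3] i4  ld.MEM  -- WAW r0
[4] i5  or.ALU  -- RAW+WAW r0
[5] i6  and.ALU  -- RAW r0
[6] i7  and.ALU  -- RAW+WAW r3
[7] i8&i9  xor.ALU xor.ALU  -- 2-wide
[8] i10  and.ALU  -- tail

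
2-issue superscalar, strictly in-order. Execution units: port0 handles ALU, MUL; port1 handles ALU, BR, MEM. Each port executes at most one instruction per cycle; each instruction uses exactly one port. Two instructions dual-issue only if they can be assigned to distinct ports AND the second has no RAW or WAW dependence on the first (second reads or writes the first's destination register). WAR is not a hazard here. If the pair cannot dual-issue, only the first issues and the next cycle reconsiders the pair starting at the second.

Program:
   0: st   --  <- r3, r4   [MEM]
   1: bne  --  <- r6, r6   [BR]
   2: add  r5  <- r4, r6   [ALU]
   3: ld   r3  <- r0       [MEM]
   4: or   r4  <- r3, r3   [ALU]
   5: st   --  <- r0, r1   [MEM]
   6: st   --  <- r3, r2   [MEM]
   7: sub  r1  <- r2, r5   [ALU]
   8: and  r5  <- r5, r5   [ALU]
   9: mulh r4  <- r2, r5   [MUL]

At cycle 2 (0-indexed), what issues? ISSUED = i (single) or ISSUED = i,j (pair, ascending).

ISSUED = 3

  cy0 -> i0 (st) no-port MEM/BR
  cy1 -> i1&i2 (bne/add) 2-wide
  cy2 -> i3 (ld) RAW r3
  cy3 -> i4&i5 (or/st) 2-wide
  cy4 -> i6&i7 (st/sub) 2-wide
  cy5 -> i8 (and) RAW r5
  cy6 -> i9 (mulh) tail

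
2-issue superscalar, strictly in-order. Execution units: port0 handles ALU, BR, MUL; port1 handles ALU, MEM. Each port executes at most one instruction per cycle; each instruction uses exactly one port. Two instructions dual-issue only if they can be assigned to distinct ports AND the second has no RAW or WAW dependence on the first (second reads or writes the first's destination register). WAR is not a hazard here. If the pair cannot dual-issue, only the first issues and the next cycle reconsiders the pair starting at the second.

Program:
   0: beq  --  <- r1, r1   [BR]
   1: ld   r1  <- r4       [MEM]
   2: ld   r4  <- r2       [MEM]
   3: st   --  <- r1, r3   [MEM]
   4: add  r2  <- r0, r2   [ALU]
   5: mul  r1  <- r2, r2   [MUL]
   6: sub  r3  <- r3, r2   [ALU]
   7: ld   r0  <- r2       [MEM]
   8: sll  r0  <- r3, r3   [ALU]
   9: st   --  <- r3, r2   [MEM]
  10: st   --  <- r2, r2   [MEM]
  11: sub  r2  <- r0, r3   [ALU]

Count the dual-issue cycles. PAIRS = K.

PAIRS = 5

  cy0 -> i0+i1 (beq.BR/ld.MEM) dual
  cy1 -> i2 (ld.MEM) no-port MEM/MEM
  cy2 -> i3+i4 (st.MEM/add.ALU) dual
  cy3 -> i5+i6 (mul.MUL/sub.ALU) dual
  cy4 -> i7 (ld.MEM) WAW r0
  cy5 -> i8+i9 (sll.ALU/st.MEM) dual
  cy6 -> i10+i11 (st.MEM/sub.ALU) dual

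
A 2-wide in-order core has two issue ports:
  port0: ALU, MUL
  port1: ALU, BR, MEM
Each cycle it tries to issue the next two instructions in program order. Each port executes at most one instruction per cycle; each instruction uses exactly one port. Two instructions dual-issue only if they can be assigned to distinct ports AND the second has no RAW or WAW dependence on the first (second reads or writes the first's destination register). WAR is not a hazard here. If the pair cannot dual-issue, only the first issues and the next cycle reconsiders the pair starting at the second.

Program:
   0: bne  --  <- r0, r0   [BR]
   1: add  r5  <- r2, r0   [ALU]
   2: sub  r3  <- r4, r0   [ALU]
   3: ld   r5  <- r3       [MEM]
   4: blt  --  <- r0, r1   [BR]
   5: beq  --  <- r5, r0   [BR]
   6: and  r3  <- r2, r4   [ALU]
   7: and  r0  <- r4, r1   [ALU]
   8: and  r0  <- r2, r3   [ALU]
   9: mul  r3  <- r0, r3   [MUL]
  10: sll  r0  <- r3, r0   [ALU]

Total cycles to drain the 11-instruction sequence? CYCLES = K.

#0 head=0: bne.BR add.ALU i0,i1 2-wide
#1 head=2: sub.ALU i2 RAW r3
#2 head=3: ld.MEM i3 no-port MEM/BR
#3 head=4: blt.BR i4 no-port BR/BR
#4 head=5: beq.BR and.ALU i5,i6 2-wide
#5 head=7: and.ALU i7 WAW r0
#6 head=8: and.ALU i8 RAW r0
#7 head=9: mul.MUL i9 RAW r3
#8 head=10: sll.ALU i10 tail

CYCLES = 9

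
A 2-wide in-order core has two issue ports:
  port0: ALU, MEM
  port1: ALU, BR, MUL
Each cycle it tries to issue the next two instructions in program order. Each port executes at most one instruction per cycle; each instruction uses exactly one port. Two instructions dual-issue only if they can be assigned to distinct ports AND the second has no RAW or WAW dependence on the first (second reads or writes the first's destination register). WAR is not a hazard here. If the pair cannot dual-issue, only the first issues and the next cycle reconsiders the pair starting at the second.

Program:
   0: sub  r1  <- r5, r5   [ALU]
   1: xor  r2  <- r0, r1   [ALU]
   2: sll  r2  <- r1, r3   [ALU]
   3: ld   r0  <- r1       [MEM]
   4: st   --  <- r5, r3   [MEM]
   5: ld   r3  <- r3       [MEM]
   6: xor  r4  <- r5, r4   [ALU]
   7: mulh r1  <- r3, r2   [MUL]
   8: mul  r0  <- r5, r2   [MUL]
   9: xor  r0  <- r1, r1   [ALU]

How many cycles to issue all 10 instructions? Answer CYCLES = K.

CYCLES = 8

0. sub.ALU @i0  | RAW r1
1. xor.ALU @i1  | WAW r2
2. sll.ALU+ld.MEM @i2+i3  | pair
3. st.MEM @i4  | no-port MEM/MEM
4. ld.MEM+xor.ALU @i5+i6  | pair
5. mulh.MUL @i7  | no-port MUL/MUL
6. mul.MUL @i8  | WAW r0
7. xor.ALU @i9  | tail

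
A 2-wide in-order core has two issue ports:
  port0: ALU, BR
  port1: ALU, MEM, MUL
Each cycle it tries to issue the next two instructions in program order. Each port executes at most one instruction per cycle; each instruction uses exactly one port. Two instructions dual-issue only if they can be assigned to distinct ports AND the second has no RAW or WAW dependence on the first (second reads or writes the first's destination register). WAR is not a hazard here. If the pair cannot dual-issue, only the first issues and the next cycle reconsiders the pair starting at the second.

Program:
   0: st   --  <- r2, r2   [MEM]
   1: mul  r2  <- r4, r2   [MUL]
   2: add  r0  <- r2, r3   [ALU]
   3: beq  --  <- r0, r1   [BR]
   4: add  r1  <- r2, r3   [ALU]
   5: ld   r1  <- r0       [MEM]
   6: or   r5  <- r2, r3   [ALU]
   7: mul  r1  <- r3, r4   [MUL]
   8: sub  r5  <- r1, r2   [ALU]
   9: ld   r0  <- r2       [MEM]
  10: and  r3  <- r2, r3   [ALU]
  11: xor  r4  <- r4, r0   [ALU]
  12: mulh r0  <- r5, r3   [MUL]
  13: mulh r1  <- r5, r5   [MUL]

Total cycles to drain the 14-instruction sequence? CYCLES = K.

t=0 i0:st.MEM ; no-port MEM/MUL
t=1 i1:mul.MUL ; RAW r2
t=2 i2:add.ALU ; RAW r0
t=3 i3+i4:beq.BR+add.ALU ; pair
t=4 i5+i6:ld.MEM+or.ALU ; pair
t=5 i7:mul.MUL ; RAW r1
t=6 i8+i9:sub.ALU+ld.MEM ; pair
t=7 i10+i11:and.ALU+xor.ALU ; pair
t=8 i12:mulh.MUL ; no-port MUL/MUL
t=9 i13:mulh.MUL ; tail

CYCLES = 10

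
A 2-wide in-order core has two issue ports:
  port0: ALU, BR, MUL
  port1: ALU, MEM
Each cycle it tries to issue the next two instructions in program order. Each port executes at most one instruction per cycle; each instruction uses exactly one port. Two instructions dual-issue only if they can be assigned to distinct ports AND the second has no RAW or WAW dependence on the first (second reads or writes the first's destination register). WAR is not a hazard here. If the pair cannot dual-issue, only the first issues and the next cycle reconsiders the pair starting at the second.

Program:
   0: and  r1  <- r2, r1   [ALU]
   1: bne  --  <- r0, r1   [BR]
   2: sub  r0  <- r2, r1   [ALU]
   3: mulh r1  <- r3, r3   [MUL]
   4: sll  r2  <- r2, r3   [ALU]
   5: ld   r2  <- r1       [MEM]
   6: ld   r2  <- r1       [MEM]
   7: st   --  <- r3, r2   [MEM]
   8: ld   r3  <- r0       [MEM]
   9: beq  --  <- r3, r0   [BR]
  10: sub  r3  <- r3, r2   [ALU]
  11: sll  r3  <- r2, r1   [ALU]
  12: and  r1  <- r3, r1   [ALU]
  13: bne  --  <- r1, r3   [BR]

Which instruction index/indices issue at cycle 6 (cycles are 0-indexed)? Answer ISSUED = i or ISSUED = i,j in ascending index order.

ISSUED = 8

  cy0 -> i0 (and.ALU) RAW r1
  cy1 -> i1&i2 (bne.BR/sub.ALU) 2-wide
  cy2 -> i3&i4 (mulh.MUL/sll.ALU) 2-wide
  cy3 -> i5 (ld.MEM) no-port MEM/MEM
  cy4 -> i6 (ld.MEM) no-port MEM/MEM
  cy5 -> i7 (st.MEM) no-port MEM/MEM
  cy6 -> i8 (ld.MEM) RAW r3
  cy7 -> i9&i10 (beq.BR/sub.ALU) 2-wide
  cy8 -> i11 (sll.ALU) RAW r3
  cy9 -> i12 (and.ALU) RAW r1
  cy10 -> i13 (bne.BR) tail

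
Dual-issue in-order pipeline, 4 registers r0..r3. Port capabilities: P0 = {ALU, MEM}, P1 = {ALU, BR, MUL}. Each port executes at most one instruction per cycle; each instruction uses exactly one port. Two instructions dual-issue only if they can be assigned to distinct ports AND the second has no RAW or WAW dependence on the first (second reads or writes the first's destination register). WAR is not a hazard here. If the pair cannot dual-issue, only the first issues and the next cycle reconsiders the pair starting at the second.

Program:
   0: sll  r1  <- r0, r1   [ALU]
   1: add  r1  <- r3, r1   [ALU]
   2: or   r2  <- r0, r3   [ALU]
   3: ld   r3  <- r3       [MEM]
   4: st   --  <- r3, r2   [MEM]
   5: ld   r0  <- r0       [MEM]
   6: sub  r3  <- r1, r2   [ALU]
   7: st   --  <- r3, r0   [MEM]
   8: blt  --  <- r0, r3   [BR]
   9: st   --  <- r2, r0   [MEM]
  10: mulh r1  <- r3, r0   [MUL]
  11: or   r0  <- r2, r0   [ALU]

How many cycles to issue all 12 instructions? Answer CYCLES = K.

CYCLES = 8

0. sll.ALU @i0  | RAW+WAW r1
1. add.ALU;or.ALU @i1+i2  | pair
2. ld.MEM @i3  | no-port MEM/MEM
3. st.MEM @i4  | no-port MEM/MEM
4. ld.MEM;sub.ALU @i5+i6  | pair
5. st.MEM;blt.BR @i7+i8  | pair
6. st.MEM;mulh.MUL @i9+i10  | pair
7. or.ALU @i11  | tail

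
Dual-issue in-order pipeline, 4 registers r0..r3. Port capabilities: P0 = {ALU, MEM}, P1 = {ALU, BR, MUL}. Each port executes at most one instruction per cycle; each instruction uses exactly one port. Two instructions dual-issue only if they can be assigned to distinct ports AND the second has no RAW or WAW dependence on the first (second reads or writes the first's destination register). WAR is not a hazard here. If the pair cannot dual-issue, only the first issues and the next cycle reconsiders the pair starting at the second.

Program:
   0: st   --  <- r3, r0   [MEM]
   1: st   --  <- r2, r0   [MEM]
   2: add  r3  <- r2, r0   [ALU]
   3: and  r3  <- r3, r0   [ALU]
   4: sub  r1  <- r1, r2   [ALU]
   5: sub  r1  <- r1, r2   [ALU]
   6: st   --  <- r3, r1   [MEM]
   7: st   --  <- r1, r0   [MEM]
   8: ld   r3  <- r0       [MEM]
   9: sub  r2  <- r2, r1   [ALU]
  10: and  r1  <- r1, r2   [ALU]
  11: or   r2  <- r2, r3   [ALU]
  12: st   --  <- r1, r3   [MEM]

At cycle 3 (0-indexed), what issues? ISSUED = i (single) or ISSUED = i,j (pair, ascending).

t=0 i0:st.MEM ; no-port MEM/MEM
t=1 i1/i2:st.MEM+add.ALU ; pair
t=2 i3/i4:and.ALU+sub.ALU ; pair
t=3 i5:sub.ALU ; RAW r1
t=4 i6:st.MEM ; no-port MEM/MEM
t=5 i7:st.MEM ; no-port MEM/MEM
t=6 i8/i9:ld.MEM+sub.ALU ; pair
t=7 i10/i11:and.ALU+or.ALU ; pair
t=8 i12:st.MEM ; tail

ISSUED = 5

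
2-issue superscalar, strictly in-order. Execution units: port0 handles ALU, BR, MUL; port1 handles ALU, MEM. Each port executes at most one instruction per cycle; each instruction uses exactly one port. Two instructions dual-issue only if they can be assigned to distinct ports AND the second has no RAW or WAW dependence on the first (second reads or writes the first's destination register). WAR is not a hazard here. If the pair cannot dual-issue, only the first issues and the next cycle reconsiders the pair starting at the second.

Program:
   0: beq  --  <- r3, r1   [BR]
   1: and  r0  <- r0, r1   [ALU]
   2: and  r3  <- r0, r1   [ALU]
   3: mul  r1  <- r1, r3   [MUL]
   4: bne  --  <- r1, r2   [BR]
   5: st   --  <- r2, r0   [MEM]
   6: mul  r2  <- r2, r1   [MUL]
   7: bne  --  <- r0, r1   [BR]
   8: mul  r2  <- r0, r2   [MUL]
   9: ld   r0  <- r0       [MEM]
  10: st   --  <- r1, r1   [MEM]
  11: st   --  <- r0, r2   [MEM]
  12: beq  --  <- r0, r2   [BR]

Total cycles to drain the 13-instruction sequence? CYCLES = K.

c0: i0&i1 beq and  pair
c1: i2 and  RAW r3
c2: i3 mul  no-port MUL/BR
c3: i4&i5 bne st  pair
c4: i6 mul  no-port MUL/BR
c5: i7 bne  no-port BR/MUL
c6: i8&i9 mul ld  pair
c7: i10 st  no-port MEM/MEM
c8: i11&i12 st beq  pair

CYCLES = 9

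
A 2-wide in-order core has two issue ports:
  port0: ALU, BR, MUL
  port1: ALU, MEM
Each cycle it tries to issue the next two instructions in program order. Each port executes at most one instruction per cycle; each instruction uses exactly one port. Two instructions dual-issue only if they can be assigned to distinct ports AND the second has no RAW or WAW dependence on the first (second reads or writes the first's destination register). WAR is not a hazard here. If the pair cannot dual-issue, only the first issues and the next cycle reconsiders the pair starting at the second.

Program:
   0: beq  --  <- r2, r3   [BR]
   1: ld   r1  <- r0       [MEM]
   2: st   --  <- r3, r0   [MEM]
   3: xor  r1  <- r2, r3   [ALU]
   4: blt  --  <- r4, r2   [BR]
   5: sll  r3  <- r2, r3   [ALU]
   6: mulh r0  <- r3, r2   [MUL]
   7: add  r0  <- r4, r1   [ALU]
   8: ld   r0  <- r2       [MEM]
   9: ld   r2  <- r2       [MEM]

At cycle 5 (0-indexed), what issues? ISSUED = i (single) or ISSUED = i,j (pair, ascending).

ISSUED = 8

  cy0 -> i0+i1 (beq/ld) pair
  cy1 -> i2+i3 (st/xor) pair
  cy2 -> i4+i5 (blt/sll) pair
  cy3 -> i6 (mulh) WAW r0
  cy4 -> i7 (add) WAW r0
  cy5 -> i8 (ld) no-port MEM/MEM
  cy6 -> i9 (ld) tail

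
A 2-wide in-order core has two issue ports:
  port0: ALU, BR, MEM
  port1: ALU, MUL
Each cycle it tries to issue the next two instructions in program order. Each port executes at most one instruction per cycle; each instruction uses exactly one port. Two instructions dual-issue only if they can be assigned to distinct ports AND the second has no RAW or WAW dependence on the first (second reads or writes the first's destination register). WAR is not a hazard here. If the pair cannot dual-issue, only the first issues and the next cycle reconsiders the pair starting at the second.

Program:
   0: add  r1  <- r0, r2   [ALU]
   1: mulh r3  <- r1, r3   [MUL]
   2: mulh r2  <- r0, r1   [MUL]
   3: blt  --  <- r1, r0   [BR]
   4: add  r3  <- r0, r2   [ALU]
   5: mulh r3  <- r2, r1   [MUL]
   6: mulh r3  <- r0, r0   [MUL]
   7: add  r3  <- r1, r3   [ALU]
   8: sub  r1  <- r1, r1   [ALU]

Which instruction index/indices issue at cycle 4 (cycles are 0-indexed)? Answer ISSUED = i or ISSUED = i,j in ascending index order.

  cy0 -> i0 (add) RAW r1
  cy1 -> i1 (mulh) no-port MUL/MUL
  cy2 -> i2,i3 (mulh;blt) 2-wide
  cy3 -> i4 (add) WAW r3
  cy4 -> i5 (mulh) no-port MUL/MUL
  cy5 -> i6 (mulh) RAW+WAW r3
  cy6 -> i7,i8 (add;sub) 2-wide

ISSUED = 5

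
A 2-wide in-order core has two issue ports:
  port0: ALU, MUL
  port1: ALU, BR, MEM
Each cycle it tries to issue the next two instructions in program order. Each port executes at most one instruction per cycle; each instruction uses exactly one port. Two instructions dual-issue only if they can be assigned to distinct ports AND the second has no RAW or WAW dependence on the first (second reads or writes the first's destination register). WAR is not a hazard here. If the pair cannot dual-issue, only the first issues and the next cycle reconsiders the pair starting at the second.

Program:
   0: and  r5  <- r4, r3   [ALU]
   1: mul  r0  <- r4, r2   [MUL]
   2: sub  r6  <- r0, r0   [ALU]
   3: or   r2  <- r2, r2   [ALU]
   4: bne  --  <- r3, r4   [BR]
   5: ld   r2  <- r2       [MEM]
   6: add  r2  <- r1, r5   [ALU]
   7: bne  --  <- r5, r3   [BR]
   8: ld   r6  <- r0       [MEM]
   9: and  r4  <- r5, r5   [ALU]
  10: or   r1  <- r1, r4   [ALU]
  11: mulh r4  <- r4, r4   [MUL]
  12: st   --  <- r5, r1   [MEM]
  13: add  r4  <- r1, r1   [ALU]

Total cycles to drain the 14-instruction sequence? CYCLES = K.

CYCLES = 8

c0: i0+i1 and+mul  2-wide
c1: i2+i3 sub+or  2-wide
c2: i4 bne  no-port BR/MEM
c3: i5 ld  WAW r2
c4: i6+i7 add+bne  2-wide
c5: i8+i9 ld+and  2-wide
c6: i10+i11 or+mulh  2-wide
c7: i12+i13 st+add  2-wide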